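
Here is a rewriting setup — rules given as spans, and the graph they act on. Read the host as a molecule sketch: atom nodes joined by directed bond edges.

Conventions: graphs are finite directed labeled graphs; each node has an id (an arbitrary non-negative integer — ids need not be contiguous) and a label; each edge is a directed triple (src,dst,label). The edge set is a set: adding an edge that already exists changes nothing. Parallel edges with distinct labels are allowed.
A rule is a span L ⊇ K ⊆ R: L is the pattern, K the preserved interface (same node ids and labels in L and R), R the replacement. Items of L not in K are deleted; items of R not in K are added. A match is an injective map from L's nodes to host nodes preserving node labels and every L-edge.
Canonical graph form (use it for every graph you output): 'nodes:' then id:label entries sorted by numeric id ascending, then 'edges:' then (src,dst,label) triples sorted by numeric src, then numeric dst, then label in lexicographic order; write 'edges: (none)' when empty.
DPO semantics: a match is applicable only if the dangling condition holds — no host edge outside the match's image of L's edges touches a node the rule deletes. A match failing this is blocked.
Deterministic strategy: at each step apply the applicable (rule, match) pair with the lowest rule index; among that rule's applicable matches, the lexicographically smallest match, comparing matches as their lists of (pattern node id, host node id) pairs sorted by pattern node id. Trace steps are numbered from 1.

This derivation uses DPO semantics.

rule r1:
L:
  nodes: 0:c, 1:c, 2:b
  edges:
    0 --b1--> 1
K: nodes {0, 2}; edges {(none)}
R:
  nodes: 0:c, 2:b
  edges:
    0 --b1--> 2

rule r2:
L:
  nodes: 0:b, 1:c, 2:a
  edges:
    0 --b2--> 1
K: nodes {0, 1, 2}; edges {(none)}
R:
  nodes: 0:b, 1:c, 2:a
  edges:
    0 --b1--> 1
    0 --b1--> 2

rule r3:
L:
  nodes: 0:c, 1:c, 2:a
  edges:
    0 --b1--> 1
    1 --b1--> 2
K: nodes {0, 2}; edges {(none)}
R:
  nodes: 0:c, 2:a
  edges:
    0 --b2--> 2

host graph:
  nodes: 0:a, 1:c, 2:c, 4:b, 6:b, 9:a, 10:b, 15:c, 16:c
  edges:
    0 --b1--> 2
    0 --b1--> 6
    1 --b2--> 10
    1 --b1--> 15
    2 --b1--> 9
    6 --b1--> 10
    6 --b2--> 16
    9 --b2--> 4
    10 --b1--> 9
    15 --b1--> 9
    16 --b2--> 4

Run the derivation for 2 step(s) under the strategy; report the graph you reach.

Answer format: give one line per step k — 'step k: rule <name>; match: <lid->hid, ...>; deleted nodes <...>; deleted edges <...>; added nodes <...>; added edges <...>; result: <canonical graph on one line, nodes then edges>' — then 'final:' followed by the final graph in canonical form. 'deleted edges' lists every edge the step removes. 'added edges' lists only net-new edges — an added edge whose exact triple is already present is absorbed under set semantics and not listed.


step 1: rule r2; match: 0->6, 1->16, 2->0; deleted nodes (none); deleted edges (6,16,b2); added nodes (none); added edges (6,0,b1); (6,16,b1); result: nodes: 0:a, 1:c, 2:c, 4:b, 6:b, 9:a, 10:b, 15:c, 16:c edges: (0,2,b1); (0,6,b1); (1,10,b2); (1,15,b1); (2,9,b1); (6,0,b1); (6,10,b1); (6,16,b1); (9,4,b2); (10,9,b1); (15,9,b1); (16,4,b2)
step 2: rule r3; match: 0->1, 1->15, 2->9; deleted nodes 15; deleted edges (1,15,b1); (15,9,b1); added nodes (none); added edges (1,9,b2); result: nodes: 0:a, 1:c, 2:c, 4:b, 6:b, 9:a, 10:b, 16:c edges: (0,2,b1); (0,6,b1); (1,9,b2); (1,10,b2); (2,9,b1); (6,0,b1); (6,10,b1); (6,16,b1); (9,4,b2); (10,9,b1); (16,4,b2)
final:
nodes: 0:a, 1:c, 2:c, 4:b, 6:b, 9:a, 10:b, 16:c
edges: (0,2,b1); (0,6,b1); (1,9,b2); (1,10,b2); (2,9,b1); (6,0,b1); (6,10,b1); (6,16,b1); (9,4,b2); (10,9,b1); (16,4,b2)


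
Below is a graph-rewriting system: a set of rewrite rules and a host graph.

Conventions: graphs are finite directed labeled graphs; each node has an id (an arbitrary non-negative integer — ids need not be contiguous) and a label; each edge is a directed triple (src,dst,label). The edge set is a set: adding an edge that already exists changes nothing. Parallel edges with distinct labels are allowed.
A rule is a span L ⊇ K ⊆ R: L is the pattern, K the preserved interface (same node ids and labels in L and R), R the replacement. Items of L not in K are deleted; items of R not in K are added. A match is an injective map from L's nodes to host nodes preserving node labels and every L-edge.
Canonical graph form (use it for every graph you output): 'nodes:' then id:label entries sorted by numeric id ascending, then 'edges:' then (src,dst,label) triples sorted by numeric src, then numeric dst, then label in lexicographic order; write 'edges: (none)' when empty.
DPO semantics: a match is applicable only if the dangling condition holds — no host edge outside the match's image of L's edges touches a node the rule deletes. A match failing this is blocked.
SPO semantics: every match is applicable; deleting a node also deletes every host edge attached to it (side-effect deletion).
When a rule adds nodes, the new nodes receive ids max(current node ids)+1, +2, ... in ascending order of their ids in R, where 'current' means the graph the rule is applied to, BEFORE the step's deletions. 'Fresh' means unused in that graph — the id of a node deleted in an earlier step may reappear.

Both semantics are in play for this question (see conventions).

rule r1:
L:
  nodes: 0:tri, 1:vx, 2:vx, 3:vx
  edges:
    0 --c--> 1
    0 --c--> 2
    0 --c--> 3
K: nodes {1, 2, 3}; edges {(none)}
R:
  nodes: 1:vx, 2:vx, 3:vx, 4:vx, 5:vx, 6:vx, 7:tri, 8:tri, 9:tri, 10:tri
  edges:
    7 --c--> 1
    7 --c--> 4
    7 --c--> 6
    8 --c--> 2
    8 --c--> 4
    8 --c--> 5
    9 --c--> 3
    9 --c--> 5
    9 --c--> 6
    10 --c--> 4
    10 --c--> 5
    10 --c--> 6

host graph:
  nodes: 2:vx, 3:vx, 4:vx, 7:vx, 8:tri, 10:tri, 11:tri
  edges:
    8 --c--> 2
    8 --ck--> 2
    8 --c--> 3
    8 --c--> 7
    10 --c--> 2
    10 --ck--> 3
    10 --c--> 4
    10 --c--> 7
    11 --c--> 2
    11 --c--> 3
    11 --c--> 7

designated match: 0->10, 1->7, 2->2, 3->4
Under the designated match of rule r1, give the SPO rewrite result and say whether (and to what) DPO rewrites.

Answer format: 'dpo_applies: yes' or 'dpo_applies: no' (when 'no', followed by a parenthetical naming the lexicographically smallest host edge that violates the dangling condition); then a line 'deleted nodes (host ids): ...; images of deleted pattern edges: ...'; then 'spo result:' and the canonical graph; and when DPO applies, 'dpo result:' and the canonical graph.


dpo_applies: no
(the rule deletes node 10, which keeps host edge (10,3,ck) outside the match image — the dangling condition fails, DPO blocks; SPO proceeds and side-deletes such edges)
deleted nodes (host ids): 10; images of deleted pattern edges: (10,2,c); (10,4,c); (10,7,c)
spo result:
nodes: 2:vx, 3:vx, 4:vx, 7:vx, 8:tri, 11:tri, 12:vx, 13:vx, 14:vx, 15:tri, 16:tri, 17:tri, 18:tri
edges: (8,2,c); (8,2,ck); (8,3,c); (8,7,c); (11,2,c); (11,3,c); (11,7,c); (15,7,c); (15,12,c); (15,14,c); (16,2,c); (16,12,c); (16,13,c); (17,4,c); (17,13,c); (17,14,c); (18,12,c); (18,13,c); (18,14,c)


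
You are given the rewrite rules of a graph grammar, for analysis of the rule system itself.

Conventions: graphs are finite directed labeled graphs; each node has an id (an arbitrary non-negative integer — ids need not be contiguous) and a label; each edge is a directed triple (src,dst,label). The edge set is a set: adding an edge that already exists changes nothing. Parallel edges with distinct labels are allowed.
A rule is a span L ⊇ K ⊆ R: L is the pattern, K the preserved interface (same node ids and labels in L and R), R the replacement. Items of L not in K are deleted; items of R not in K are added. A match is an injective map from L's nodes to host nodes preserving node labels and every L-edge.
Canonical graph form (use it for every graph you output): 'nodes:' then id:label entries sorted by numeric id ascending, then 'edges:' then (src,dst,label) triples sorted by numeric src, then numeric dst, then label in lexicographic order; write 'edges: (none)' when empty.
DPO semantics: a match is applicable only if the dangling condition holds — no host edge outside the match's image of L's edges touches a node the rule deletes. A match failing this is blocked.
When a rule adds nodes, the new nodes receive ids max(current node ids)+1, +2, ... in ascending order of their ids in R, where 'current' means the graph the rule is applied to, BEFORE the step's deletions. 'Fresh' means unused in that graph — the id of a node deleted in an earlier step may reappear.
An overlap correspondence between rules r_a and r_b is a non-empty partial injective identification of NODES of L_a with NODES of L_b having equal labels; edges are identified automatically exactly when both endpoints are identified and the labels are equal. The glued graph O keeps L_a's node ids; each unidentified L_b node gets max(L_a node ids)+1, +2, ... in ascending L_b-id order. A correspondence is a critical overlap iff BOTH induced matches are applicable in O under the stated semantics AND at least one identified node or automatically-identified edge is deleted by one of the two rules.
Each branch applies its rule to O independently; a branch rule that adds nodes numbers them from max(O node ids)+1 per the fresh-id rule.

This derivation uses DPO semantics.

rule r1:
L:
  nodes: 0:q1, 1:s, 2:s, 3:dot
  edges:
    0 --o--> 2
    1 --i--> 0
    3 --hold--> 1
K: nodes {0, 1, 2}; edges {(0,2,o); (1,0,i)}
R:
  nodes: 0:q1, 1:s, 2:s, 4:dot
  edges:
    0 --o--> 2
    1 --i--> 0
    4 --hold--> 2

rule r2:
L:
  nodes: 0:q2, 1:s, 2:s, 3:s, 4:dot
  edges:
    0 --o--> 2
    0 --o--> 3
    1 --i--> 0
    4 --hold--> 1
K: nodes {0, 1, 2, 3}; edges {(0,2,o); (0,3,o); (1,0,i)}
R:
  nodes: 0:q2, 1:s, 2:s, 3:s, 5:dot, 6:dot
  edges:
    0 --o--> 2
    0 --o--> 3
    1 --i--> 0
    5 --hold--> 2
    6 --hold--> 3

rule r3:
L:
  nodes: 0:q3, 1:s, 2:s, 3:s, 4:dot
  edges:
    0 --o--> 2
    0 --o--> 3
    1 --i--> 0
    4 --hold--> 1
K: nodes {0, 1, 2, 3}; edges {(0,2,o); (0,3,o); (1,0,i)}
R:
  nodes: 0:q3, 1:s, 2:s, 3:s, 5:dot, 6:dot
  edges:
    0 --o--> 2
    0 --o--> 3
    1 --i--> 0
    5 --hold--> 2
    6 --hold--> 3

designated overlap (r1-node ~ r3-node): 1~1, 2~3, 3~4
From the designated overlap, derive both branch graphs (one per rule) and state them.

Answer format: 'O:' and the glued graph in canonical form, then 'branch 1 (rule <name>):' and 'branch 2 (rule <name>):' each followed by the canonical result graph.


O:
nodes: 0:q1, 1:s, 2:s, 3:dot, 4:q3, 5:s
edges: (0,2,o); (1,0,i); (1,4,i); (3,1,hold); (4,2,o); (4,5,o)
branch 1 (rule r1):
nodes: 0:q1, 1:s, 2:s, 4:q3, 5:s, 6:dot
edges: (0,2,o); (1,0,i); (1,4,i); (4,2,o); (4,5,o); (6,2,hold)
branch 2 (rule r3):
nodes: 0:q1, 1:s, 2:s, 4:q3, 5:s, 6:dot, 7:dot
edges: (0,2,o); (1,0,i); (1,4,i); (4,2,o); (4,5,o); (6,5,hold); (7,2,hold)


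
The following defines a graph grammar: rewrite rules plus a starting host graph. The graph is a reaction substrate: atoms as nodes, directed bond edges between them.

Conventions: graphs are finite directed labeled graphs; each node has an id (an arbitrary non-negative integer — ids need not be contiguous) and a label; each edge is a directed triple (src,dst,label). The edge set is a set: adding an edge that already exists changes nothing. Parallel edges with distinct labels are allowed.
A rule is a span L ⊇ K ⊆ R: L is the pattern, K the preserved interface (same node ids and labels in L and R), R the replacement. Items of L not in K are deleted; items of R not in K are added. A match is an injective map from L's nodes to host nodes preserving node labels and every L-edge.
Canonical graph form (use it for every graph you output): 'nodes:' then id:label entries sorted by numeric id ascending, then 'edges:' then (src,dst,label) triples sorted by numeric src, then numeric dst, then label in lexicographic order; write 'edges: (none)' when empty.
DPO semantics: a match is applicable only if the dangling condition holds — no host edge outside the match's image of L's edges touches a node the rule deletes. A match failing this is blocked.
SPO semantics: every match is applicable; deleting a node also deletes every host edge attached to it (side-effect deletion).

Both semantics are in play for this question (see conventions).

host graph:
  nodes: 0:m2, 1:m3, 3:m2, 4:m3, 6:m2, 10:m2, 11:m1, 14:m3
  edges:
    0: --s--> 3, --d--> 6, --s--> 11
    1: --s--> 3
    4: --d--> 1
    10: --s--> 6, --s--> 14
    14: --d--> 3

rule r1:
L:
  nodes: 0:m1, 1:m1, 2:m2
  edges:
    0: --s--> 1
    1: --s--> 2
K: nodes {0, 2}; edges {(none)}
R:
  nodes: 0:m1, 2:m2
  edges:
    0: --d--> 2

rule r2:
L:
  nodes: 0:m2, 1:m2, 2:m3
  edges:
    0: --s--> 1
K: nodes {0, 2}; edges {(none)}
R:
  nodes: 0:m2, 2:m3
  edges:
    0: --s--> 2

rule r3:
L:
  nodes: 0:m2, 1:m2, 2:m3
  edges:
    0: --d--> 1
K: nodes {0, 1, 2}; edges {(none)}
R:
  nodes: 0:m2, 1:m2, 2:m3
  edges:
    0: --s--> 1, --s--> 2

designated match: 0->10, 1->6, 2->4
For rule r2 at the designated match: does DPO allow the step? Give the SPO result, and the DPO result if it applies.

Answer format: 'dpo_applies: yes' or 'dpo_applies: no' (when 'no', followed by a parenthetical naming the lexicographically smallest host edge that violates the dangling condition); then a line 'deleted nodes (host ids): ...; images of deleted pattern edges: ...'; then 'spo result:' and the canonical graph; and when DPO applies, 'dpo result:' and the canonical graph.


dpo_applies: no
(the rule deletes node 6, which keeps host edge (0,6,d) outside the match image — the dangling condition fails, DPO blocks; SPO proceeds and side-deletes such edges)
deleted nodes (host ids): 6; images of deleted pattern edges: (10,6,s)
spo result:
nodes: 0:m2, 1:m3, 3:m2, 4:m3, 10:m2, 11:m1, 14:m3
edges: (0,3,s); (0,11,s); (1,3,s); (4,1,d); (10,4,s); (10,14,s); (14,3,d)


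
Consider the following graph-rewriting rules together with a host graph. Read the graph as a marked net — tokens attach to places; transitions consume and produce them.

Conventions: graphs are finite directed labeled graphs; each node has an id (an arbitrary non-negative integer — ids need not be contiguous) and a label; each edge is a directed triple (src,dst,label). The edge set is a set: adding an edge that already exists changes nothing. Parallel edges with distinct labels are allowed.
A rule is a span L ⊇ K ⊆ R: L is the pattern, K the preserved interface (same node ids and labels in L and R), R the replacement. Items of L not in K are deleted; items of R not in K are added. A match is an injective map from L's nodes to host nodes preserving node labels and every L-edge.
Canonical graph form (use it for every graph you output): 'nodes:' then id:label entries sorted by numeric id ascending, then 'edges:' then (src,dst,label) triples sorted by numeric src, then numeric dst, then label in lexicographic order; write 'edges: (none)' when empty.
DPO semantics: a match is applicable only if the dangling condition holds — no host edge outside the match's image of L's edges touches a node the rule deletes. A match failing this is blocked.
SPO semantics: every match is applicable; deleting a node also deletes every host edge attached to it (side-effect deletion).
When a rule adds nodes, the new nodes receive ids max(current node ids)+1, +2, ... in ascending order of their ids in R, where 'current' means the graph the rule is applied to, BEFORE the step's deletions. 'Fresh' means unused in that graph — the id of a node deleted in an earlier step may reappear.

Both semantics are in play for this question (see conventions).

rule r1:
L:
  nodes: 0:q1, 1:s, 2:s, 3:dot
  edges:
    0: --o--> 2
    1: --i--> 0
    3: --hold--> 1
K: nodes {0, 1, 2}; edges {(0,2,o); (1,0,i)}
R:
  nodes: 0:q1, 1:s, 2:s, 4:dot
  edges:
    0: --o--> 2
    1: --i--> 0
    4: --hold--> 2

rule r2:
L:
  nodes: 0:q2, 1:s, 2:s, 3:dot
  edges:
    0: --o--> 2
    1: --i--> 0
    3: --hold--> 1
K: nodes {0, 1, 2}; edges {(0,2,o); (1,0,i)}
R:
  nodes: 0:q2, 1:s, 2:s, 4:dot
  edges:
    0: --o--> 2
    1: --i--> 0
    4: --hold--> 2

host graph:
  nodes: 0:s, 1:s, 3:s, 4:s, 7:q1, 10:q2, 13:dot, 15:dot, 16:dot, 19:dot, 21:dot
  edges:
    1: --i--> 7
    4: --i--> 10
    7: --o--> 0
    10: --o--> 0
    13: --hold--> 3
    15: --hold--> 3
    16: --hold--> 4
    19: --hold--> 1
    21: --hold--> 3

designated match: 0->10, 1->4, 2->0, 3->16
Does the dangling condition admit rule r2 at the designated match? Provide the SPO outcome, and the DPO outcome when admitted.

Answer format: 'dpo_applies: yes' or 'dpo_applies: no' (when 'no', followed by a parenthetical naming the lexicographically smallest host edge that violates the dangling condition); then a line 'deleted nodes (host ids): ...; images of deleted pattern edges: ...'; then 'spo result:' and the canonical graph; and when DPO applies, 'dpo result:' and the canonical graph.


dpo_applies: yes
deleted nodes (host ids): 16; images of deleted pattern edges: (16,4,hold)
spo result:
nodes: 0:s, 1:s, 3:s, 4:s, 7:q1, 10:q2, 13:dot, 15:dot, 19:dot, 21:dot, 22:dot
edges: (1,7,i); (4,10,i); (7,0,o); (10,0,o); (13,3,hold); (15,3,hold); (19,1,hold); (21,3,hold); (22,0,hold)
dpo result:
nodes: 0:s, 1:s, 3:s, 4:s, 7:q1, 10:q2, 13:dot, 15:dot, 19:dot, 21:dot, 22:dot
edges: (1,7,i); (4,10,i); (7,0,o); (10,0,o); (13,3,hold); (15,3,hold); (19,1,hold); (21,3,hold); (22,0,hold)


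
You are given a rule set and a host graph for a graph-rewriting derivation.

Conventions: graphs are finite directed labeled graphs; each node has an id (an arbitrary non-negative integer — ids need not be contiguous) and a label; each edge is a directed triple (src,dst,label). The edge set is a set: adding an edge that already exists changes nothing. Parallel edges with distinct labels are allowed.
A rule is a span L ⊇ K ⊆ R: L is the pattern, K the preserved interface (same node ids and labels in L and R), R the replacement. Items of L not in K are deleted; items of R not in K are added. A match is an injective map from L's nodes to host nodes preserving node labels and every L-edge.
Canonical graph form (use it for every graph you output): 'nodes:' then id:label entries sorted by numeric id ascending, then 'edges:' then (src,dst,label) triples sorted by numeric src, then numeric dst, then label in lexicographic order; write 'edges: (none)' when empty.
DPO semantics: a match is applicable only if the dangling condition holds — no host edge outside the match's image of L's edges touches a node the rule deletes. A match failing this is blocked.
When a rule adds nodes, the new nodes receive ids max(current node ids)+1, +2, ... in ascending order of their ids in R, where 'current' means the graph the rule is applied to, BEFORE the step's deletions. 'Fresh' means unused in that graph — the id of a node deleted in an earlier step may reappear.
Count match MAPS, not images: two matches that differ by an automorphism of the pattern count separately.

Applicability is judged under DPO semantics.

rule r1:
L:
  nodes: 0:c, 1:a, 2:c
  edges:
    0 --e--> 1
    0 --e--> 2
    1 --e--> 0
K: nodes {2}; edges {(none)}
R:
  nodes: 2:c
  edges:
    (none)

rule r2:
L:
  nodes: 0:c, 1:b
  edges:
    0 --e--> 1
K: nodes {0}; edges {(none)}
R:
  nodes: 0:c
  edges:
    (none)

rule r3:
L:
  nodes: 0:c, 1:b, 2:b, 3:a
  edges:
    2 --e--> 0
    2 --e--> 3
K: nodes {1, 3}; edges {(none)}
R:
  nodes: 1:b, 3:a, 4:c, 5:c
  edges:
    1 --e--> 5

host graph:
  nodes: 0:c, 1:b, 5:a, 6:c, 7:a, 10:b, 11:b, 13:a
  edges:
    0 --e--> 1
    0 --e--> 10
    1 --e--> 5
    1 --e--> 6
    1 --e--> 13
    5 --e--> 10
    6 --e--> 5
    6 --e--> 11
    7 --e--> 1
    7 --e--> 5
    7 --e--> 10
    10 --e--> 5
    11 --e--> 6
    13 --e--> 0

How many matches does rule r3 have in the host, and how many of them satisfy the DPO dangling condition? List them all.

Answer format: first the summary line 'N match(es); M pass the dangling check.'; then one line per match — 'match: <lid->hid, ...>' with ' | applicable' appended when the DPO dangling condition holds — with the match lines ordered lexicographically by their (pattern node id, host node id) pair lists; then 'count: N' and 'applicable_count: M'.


4 match(es); 0 pass the dangling check.
match: 0->6, 1->10, 2->1, 3->5
match: 0->6, 1->10, 2->1, 3->13
match: 0->6, 1->11, 2->1, 3->5
match: 0->6, 1->11, 2->1, 3->13
count: 4
applicable_count: 0


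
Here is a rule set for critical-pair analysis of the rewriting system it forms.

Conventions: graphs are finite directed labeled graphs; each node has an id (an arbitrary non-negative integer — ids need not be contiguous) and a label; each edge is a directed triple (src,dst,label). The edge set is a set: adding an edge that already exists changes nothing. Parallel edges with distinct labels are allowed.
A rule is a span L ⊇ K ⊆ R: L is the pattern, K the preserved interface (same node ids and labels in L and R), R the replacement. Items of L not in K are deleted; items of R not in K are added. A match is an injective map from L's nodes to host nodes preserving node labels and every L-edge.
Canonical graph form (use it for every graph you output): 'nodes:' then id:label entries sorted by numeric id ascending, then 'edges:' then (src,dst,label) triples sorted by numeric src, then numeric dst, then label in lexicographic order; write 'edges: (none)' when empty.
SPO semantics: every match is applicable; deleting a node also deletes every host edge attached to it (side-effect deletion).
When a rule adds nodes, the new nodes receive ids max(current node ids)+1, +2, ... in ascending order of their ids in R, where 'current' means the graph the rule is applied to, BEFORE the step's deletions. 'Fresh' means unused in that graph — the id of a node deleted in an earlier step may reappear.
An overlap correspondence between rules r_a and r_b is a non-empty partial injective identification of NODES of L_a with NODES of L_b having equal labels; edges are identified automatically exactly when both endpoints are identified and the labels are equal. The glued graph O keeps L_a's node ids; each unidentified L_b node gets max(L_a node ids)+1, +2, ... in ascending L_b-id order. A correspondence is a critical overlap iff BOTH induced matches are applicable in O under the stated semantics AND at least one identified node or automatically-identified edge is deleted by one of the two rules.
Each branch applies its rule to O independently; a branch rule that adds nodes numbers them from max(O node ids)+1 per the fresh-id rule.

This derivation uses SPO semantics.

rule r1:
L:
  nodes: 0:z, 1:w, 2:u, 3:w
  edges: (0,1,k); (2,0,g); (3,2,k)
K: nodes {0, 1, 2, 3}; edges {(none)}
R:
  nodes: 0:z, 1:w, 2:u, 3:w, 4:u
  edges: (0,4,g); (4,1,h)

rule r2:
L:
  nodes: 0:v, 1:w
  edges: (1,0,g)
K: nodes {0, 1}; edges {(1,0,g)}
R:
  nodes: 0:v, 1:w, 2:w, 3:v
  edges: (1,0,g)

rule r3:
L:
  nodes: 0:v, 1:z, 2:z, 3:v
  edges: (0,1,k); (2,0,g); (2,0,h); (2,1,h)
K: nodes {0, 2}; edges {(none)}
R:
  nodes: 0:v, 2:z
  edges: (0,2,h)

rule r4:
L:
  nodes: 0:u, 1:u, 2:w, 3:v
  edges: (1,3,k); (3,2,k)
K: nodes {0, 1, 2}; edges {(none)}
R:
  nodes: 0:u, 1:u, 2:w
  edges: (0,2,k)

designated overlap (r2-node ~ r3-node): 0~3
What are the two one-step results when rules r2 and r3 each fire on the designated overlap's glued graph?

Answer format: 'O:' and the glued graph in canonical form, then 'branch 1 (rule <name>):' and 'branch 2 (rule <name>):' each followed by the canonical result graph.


O:
nodes: 0:v, 1:w, 2:v, 3:z, 4:z
edges: (1,0,g); (2,3,k); (4,2,g); (4,2,h); (4,3,h)
branch 1 (rule r2):
nodes: 0:v, 1:w, 2:v, 3:z, 4:z, 5:w, 6:v
edges: (1,0,g); (2,3,k); (4,2,g); (4,2,h); (4,3,h)
branch 2 (rule r3):
nodes: 1:w, 2:v, 4:z
edges: (2,4,h)


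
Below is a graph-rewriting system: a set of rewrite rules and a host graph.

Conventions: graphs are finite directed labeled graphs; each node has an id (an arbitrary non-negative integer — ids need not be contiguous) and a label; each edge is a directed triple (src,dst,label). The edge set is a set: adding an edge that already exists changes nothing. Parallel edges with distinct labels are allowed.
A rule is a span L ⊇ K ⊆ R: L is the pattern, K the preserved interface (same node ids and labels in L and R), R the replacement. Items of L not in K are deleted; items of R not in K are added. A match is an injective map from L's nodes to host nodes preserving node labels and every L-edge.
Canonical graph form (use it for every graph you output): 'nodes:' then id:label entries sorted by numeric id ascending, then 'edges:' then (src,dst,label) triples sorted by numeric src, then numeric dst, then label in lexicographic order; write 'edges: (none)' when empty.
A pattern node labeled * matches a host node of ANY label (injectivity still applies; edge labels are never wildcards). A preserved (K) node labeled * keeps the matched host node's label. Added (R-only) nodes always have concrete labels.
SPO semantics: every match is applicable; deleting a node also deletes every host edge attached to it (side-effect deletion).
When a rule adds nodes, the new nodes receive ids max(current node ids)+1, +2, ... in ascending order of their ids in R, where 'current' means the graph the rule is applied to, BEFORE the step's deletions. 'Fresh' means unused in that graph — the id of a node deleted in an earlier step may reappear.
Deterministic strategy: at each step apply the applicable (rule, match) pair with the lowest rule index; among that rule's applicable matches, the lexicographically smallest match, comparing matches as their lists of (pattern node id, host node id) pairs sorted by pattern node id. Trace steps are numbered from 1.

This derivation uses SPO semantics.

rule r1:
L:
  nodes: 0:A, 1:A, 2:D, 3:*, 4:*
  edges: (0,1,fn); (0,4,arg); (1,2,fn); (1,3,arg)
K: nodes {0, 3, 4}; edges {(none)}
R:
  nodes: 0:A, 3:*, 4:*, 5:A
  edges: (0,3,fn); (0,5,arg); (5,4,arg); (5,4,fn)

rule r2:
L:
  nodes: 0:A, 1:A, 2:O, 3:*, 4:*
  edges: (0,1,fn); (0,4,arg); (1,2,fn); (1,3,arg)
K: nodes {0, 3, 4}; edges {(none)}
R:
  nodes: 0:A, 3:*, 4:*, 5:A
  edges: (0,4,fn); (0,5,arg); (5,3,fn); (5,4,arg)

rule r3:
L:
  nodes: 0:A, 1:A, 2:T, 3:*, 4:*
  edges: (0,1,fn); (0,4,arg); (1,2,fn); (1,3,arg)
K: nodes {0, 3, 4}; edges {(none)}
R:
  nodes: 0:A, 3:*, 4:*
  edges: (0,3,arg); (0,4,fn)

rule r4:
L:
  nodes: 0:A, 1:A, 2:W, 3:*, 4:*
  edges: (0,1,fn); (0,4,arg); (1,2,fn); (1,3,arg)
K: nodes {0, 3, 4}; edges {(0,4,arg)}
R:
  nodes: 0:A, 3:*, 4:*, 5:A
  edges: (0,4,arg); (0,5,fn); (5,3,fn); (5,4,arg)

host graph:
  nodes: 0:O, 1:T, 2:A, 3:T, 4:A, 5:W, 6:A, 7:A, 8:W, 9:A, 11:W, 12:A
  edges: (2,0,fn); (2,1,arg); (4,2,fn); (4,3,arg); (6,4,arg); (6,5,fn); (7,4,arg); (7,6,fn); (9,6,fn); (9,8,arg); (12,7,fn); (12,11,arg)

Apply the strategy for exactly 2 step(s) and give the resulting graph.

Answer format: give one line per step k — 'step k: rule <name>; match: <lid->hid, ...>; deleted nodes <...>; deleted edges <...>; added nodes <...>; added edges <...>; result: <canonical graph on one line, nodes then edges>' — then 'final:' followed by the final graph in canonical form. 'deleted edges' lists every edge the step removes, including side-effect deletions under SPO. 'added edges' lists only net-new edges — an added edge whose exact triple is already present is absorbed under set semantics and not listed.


step 1: rule r2; match: 0->4, 1->2, 2->0, 3->1, 4->3; deleted nodes 0, 2; deleted edges (2,0,fn); (2,1,arg); (4,2,fn); (4,3,arg); added nodes 13; added edges (4,3,fn); (4,13,arg); (13,1,fn); (13,3,arg); result: nodes: 1:T, 3:T, 4:A, 5:W, 6:A, 7:A, 8:W, 9:A, 11:W, 12:A, 13:A edges: (4,3,fn); (4,13,arg); (6,4,arg); (6,5,fn); (7,4,arg); (7,6,fn); (9,6,fn); (9,8,arg); (12,7,fn); (12,11,arg); (13,1,fn); (13,3,arg)
step 2: rule r4; match: 0->9, 1->6, 2->5, 3->4, 4->8; deleted nodes 5, 6; deleted edges (6,4,arg); (6,5,fn); (7,6,fn); (9,6,fn); added nodes 14; added edges (9,14,fn); (14,4,fn); (14,8,arg); result: nodes: 1:T, 3:T, 4:A, 7:A, 8:W, 9:A, 11:W, 12:A, 13:A, 14:A edges: (4,3,fn); (4,13,arg); (7,4,arg); (9,8,arg); (9,14,fn); (12,7,fn); (12,11,arg); (13,1,fn); (13,3,arg); (14,4,fn); (14,8,arg)
final:
nodes: 1:T, 3:T, 4:A, 7:A, 8:W, 9:A, 11:W, 12:A, 13:A, 14:A
edges: (4,3,fn); (4,13,arg); (7,4,arg); (9,8,arg); (9,14,fn); (12,7,fn); (12,11,arg); (13,1,fn); (13,3,arg); (14,4,fn); (14,8,arg)


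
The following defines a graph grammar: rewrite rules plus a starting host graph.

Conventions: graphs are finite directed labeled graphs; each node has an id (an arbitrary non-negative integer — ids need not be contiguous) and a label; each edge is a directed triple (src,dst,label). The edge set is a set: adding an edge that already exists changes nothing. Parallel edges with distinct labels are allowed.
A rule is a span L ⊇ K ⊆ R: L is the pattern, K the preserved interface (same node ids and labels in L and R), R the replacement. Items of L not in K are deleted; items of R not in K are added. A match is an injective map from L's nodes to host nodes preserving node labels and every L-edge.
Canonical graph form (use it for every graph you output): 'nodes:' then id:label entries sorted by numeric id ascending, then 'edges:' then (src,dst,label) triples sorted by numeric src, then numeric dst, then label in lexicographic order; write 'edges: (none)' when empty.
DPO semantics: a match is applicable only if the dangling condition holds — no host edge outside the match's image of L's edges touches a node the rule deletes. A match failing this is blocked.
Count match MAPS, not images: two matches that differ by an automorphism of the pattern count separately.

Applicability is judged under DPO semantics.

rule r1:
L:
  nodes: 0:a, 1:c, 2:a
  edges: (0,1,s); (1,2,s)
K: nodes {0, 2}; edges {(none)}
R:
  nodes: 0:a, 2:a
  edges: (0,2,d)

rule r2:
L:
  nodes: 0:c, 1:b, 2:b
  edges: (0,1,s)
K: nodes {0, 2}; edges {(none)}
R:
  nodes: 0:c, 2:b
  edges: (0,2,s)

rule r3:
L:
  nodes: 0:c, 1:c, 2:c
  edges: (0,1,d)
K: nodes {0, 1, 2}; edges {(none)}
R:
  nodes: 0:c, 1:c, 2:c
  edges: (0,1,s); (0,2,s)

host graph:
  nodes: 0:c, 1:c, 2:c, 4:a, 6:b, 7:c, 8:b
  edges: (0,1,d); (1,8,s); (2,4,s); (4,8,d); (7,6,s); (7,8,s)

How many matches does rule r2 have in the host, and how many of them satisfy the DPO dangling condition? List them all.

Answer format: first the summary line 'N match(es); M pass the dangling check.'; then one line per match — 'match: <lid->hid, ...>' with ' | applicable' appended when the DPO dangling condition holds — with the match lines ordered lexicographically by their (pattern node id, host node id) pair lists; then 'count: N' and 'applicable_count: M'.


3 match(es); 1 pass the dangling check.
match: 0->1, 1->8, 2->6
match: 0->7, 1->6, 2->8 | applicable
match: 0->7, 1->8, 2->6
count: 3
applicable_count: 1


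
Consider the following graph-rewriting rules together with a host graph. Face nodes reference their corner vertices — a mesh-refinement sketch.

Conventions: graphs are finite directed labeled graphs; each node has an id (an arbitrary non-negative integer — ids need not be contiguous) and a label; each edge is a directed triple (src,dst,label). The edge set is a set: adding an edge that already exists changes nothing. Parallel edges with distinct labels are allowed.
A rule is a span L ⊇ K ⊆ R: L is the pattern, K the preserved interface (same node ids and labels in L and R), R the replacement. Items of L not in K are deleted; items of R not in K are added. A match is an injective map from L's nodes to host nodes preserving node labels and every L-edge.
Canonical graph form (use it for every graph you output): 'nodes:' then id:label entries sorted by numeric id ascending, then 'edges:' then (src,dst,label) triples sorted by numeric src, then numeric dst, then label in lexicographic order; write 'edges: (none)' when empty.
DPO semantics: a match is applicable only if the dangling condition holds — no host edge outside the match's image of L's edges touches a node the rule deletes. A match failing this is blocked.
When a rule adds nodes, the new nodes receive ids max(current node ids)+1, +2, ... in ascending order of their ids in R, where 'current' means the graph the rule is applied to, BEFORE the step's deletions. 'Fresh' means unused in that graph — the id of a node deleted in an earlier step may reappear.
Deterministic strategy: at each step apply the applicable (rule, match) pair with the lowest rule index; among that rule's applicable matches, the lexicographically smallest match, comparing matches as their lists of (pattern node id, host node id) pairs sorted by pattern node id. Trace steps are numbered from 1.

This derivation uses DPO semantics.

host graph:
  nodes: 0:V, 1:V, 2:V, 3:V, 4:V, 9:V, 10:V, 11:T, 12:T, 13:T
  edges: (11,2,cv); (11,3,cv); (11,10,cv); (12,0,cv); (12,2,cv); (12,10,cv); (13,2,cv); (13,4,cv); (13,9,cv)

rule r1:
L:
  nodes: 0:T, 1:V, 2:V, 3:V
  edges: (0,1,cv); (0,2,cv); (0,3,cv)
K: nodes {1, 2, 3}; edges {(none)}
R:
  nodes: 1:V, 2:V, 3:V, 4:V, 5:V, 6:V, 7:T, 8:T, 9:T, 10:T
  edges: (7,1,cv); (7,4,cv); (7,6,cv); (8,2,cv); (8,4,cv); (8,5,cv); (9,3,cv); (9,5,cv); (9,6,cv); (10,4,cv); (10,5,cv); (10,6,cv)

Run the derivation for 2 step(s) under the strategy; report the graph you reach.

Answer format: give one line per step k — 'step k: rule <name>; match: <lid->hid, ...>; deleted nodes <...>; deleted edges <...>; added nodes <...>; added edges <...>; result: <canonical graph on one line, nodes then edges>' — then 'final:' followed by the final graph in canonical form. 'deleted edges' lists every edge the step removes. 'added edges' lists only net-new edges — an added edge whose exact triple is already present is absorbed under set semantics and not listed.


step 1: rule r1; match: 0->11, 1->2, 2->3, 3->10; deleted nodes 11; deleted edges (11,2,cv); (11,3,cv); (11,10,cv); added nodes 14, 15, 16, 17, 18, 19, 20; added edges (17,2,cv); (17,14,cv); (17,16,cv); (18,3,cv); (18,14,cv); (18,15,cv); (19,10,cv); (19,15,cv); (19,16,cv); (20,14,cv); (20,15,cv); (20,16,cv); result: nodes: 0:V, 1:V, 2:V, 3:V, 4:V, 9:V, 10:V, 12:T, 13:T, 14:V, 15:V, 16:V, 17:T, 18:T, 19:T, 20:T edges: (12,0,cv); (12,2,cv); (12,10,cv); (13,2,cv); (13,4,cv); (13,9,cv); (17,2,cv); (17,14,cv); (17,16,cv); (18,3,cv); (18,14,cv); (18,15,cv); (19,10,cv); (19,15,cv); (19,16,cv); (20,14,cv); (20,15,cv); (20,16,cv)
step 2: rule r1; match: 0->12, 1->0, 2->2, 3->10; deleted nodes 12; deleted edges (12,0,cv); (12,2,cv); (12,10,cv); added nodes 21, 22, 23, 24, 25, 26, 27; added edges (24,0,cv); (24,21,cv); (24,23,cv); (25,2,cv); (25,21,cv); (25,22,cv); (26,10,cv); (26,22,cv); (26,23,cv); (27,21,cv); (27,22,cv); (27,23,cv); result: nodes: 0:V, 1:V, 2:V, 3:V, 4:V, 9:V, 10:V, 13:T, 14:V, 15:V, 16:V, 17:T, 18:T, 19:T, 20:T, 21:V, 22:V, 23:V, 24:T, 25:T, 26:T, 27:T edges: (13,2,cv); (13,4,cv); (13,9,cv); (17,2,cv); (17,14,cv); (17,16,cv); (18,3,cv); (18,14,cv); (18,15,cv); (19,10,cv); (19,15,cv); (19,16,cv); (20,14,cv); (20,15,cv); (20,16,cv); (24,0,cv); (24,21,cv); (24,23,cv); (25,2,cv); (25,21,cv); (25,22,cv); (26,10,cv); (26,22,cv); (26,23,cv); (27,21,cv); (27,22,cv); (27,23,cv)
final:
nodes: 0:V, 1:V, 2:V, 3:V, 4:V, 9:V, 10:V, 13:T, 14:V, 15:V, 16:V, 17:T, 18:T, 19:T, 20:T, 21:V, 22:V, 23:V, 24:T, 25:T, 26:T, 27:T
edges: (13,2,cv); (13,4,cv); (13,9,cv); (17,2,cv); (17,14,cv); (17,16,cv); (18,3,cv); (18,14,cv); (18,15,cv); (19,10,cv); (19,15,cv); (19,16,cv); (20,14,cv); (20,15,cv); (20,16,cv); (24,0,cv); (24,21,cv); (24,23,cv); (25,2,cv); (25,21,cv); (25,22,cv); (26,10,cv); (26,22,cv); (26,23,cv); (27,21,cv); (27,22,cv); (27,23,cv)


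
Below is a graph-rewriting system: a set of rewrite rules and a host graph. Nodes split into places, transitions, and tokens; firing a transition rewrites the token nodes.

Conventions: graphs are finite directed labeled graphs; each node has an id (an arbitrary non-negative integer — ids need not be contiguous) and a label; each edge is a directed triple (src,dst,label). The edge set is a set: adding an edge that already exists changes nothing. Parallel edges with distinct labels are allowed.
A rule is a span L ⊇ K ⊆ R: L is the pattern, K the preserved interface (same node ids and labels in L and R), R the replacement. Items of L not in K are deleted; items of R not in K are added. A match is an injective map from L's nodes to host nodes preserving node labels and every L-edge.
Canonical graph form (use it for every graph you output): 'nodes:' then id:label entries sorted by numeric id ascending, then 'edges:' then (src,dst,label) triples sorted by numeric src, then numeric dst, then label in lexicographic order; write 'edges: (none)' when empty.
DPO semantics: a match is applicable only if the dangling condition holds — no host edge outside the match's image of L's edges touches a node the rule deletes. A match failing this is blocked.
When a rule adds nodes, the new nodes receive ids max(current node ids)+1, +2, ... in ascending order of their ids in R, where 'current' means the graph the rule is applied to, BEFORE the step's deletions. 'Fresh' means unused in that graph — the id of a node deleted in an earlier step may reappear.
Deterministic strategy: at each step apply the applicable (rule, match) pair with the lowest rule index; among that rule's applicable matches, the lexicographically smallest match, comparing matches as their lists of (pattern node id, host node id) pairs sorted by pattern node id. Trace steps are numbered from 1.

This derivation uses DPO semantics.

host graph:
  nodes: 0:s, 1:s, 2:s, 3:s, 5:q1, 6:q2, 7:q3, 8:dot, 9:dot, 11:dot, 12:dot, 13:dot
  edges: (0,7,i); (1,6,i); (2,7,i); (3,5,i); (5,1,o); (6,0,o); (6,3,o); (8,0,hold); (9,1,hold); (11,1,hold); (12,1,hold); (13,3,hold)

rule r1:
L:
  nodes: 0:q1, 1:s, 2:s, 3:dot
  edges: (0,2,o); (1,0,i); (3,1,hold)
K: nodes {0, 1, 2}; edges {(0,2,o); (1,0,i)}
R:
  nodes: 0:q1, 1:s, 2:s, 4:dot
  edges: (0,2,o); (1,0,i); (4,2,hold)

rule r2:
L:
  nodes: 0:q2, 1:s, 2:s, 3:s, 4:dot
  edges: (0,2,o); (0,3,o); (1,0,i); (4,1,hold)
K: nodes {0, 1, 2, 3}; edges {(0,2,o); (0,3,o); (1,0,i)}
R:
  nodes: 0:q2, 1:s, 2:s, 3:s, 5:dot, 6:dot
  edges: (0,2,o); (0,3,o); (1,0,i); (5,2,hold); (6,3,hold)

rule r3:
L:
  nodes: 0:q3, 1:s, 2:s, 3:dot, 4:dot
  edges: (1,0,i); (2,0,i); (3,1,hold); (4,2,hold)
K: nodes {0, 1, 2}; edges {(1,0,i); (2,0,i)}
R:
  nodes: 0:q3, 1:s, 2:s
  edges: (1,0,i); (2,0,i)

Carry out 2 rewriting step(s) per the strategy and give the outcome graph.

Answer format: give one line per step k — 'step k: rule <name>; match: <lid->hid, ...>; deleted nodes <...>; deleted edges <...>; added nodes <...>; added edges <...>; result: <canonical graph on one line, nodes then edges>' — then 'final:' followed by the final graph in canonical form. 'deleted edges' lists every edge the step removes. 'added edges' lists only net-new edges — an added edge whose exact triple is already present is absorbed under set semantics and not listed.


step 1: rule r1; match: 0->5, 1->3, 2->1, 3->13; deleted nodes 13; deleted edges (13,3,hold); added nodes 14; added edges (14,1,hold); result: nodes: 0:s, 1:s, 2:s, 3:s, 5:q1, 6:q2, 7:q3, 8:dot, 9:dot, 11:dot, 12:dot, 14:dot edges: (0,7,i); (1,6,i); (2,7,i); (3,5,i); (5,1,o); (6,0,o); (6,3,o); (8,0,hold); (9,1,hold); (11,1,hold); (12,1,hold); (14,1,hold)
step 2: rule r2; match: 0->6, 1->1, 2->0, 3->3, 4->9; deleted nodes 9; deleted edges (9,1,hold); added nodes 15, 16; added edges (15,0,hold); (16,3,hold); result: nodes: 0:s, 1:s, 2:s, 3:s, 5:q1, 6:q2, 7:q3, 8:dot, 11:dot, 12:dot, 14:dot, 15:dot, 16:dot edges: (0,7,i); (1,6,i); (2,7,i); (3,5,i); (5,1,o); (6,0,o); (6,3,o); (8,0,hold); (11,1,hold); (12,1,hold); (14,1,hold); (15,0,hold); (16,3,hold)
final:
nodes: 0:s, 1:s, 2:s, 3:s, 5:q1, 6:q2, 7:q3, 8:dot, 11:dot, 12:dot, 14:dot, 15:dot, 16:dot
edges: (0,7,i); (1,6,i); (2,7,i); (3,5,i); (5,1,o); (6,0,o); (6,3,o); (8,0,hold); (11,1,hold); (12,1,hold); (14,1,hold); (15,0,hold); (16,3,hold)


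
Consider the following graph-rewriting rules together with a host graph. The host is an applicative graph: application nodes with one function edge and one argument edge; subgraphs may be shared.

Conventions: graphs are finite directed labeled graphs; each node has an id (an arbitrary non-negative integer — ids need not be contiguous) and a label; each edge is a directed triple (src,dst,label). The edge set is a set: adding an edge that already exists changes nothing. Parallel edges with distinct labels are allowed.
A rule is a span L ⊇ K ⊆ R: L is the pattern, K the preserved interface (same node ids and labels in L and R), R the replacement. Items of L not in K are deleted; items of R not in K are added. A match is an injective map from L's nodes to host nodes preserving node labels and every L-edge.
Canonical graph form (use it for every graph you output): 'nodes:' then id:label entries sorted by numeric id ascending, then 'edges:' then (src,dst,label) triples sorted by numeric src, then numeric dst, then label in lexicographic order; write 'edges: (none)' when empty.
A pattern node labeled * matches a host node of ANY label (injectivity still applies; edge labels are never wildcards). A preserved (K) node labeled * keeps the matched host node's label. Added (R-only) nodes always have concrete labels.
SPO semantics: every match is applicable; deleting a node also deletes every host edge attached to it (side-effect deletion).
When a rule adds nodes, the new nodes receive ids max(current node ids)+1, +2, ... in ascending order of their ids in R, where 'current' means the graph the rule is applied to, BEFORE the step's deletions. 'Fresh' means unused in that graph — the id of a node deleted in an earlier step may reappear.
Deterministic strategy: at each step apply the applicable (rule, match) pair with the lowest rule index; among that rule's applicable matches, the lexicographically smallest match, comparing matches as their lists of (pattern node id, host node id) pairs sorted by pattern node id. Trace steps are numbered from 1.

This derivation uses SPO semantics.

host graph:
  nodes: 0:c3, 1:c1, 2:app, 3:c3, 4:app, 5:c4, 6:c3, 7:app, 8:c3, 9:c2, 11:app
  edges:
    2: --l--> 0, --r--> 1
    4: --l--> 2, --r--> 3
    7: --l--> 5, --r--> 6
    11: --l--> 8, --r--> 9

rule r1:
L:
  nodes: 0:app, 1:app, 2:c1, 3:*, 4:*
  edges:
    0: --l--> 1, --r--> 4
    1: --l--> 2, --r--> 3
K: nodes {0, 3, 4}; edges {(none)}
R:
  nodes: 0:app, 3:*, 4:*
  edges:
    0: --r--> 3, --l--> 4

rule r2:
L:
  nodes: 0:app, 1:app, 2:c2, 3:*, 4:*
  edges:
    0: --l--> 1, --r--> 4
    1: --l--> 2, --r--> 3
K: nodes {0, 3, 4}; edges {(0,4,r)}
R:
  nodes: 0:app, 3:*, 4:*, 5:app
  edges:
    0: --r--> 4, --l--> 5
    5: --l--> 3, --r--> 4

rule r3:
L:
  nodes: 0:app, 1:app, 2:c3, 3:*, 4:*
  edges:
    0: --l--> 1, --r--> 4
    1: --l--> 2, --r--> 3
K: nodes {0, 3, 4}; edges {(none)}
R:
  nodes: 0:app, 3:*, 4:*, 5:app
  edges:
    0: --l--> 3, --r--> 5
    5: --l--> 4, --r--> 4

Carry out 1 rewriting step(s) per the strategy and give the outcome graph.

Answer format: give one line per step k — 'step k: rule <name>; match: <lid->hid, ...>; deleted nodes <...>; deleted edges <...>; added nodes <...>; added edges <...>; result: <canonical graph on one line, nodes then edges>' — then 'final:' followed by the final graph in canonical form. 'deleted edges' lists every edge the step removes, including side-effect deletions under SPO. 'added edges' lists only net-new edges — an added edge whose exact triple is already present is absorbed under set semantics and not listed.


step 1: rule r3; match: 0->4, 1->2, 2->0, 3->1, 4->3; deleted nodes 0, 2; deleted edges (2,0,l); (2,1,r); (4,2,l); (4,3,r); added nodes 12; added edges (4,1,l); (4,12,r); (12,3,l); (12,3,r); result: nodes: 1:c1, 3:c3, 4:app, 5:c4, 6:c3, 7:app, 8:c3, 9:c2, 11:app, 12:app edges: (4,1,l); (4,12,r); (7,5,l); (7,6,r); (11,8,l); (11,9,r); (12,3,l); (12,3,r)
final:
nodes: 1:c1, 3:c3, 4:app, 5:c4, 6:c3, 7:app, 8:c3, 9:c2, 11:app, 12:app
edges: (4,1,l); (4,12,r); (7,5,l); (7,6,r); (11,8,l); (11,9,r); (12,3,l); (12,3,r)
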